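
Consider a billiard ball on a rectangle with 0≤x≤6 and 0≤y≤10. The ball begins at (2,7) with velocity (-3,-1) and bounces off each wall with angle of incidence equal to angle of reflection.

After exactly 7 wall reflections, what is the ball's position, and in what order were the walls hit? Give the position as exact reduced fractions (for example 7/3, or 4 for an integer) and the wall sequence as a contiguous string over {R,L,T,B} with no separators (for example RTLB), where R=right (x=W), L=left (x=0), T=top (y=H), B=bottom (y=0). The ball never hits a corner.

1. t=2/3 → L at (0,19/3); v=(3,-1)
2. t=2 → R at (6,13/3); v=(-3,-1)
3. t=2 → L at (0,7/3); v=(3,-1)
4. t=2 → R at (6,1/3); v=(-3,-1)
5. t=1/3 → B at (5,0); v=(-3,1)
6. t=5/3 → L at (0,5/3); v=(3,1)
7. t=2 → R at (6,11/3); v=(-3,1)

Final position: (6,11/3)
Wall sequence: LRLRBLR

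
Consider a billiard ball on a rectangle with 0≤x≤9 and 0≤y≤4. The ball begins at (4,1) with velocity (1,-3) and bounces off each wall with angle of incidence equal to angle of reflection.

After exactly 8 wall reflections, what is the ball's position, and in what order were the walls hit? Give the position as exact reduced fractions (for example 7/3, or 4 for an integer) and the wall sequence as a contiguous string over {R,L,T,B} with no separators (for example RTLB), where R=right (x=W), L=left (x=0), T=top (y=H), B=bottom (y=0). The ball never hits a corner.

Final position: (17/3,0)
Wall sequence: BTBTRBTB

1. t=1/3 → B at (13/3,0); v=(1,3)
2. t=4/3 → T at (17/3,4); v=(1,-3)
3. t=4/3 → B at (7,0); v=(1,3)
4. t=4/3 → T at (25/3,4); v=(1,-3)
5. t=2/3 → R at (9,2); v=(-1,-3)
6. t=2/3 → B at (25/3,0); v=(-1,3)
7. t=4/3 → T at (7,4); v=(-1,-3)
8. t=4/3 → B at (17/3,0); v=(-1,3)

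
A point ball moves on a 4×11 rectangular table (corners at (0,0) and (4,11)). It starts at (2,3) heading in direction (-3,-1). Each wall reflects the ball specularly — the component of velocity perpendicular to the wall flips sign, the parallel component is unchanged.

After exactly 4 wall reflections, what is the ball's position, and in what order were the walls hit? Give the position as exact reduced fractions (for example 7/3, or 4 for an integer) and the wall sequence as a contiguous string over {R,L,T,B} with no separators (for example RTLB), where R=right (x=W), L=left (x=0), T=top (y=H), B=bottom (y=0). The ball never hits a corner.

Final position: (0,1/3)
Wall sequence: LRBL

1. t=2/3 → L at (0,7/3); v=(3,-1)
2. t=4/3 → R at (4,1); v=(-3,-1)
3. t=1 → B at (1,0); v=(-3,1)
4. t=1/3 → L at (0,1/3); v=(3,1)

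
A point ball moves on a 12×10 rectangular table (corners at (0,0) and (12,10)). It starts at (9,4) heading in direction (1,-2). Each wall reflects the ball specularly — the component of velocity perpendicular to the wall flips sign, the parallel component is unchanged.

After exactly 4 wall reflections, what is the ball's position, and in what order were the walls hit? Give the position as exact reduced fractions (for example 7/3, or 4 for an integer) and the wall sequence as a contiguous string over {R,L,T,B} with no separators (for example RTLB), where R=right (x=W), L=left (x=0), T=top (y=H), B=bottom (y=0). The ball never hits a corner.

Final position: (3,0)
Wall sequence: BRTB

1. t=2 → B at (11,0); v=(1,2)
2. t=1 → R at (12,2); v=(-1,2)
3. t=4 → T at (8,10); v=(-1,-2)
4. t=5 → B at (3,0); v=(-1,2)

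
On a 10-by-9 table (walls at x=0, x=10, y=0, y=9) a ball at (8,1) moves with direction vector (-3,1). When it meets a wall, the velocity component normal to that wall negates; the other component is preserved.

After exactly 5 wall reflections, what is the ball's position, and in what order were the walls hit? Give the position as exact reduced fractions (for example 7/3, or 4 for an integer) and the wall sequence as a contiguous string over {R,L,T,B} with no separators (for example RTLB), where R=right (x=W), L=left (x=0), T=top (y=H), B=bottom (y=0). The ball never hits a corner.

Final position: (10,13/3)
Wall sequence: LRTLR

1. t=8/3 → L at (0,11/3); v=(3,1)
2. t=10/3 → R at (10,7); v=(-3,1)
3. t=2 → T at (4,9); v=(-3,-1)
4. t=4/3 → L at (0,23/3); v=(3,-1)
5. t=10/3 → R at (10,13/3); v=(-3,-1)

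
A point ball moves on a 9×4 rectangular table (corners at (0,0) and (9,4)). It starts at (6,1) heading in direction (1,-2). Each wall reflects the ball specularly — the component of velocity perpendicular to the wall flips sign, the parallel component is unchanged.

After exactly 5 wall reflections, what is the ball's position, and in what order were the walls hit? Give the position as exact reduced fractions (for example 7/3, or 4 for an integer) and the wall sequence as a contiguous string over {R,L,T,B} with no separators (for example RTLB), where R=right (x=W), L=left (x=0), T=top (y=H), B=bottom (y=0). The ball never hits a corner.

Final position: (11/2,4)
Wall sequence: BTRBT

1. t=1/2 → B at (13/2,0); v=(1,2)
2. t=2 → T at (17/2,4); v=(1,-2)
3. t=1/2 → R at (9,3); v=(-1,-2)
4. t=3/2 → B at (15/2,0); v=(-1,2)
5. t=2 → T at (11/2,4); v=(-1,-2)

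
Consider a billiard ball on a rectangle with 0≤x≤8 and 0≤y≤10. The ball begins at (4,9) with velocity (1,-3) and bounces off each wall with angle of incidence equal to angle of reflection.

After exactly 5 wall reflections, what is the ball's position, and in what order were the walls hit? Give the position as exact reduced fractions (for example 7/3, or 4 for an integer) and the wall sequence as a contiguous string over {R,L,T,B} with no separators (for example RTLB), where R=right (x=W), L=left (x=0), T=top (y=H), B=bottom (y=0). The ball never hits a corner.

Final position: (0,7)
Wall sequence: BRTBL

1. t=3 → B at (7,0); v=(1,3)
2. t=1 → R at (8,3); v=(-1,3)
3. t=7/3 → T at (17/3,10); v=(-1,-3)
4. t=10/3 → B at (7/3,0); v=(-1,3)
5. t=7/3 → L at (0,7); v=(1,3)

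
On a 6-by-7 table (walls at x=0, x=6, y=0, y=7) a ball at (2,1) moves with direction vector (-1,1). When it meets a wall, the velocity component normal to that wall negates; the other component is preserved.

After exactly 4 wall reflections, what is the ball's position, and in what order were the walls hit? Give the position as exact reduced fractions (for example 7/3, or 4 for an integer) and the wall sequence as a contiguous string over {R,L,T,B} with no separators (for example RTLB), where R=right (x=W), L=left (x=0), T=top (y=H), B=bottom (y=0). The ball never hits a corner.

Final position: (1,0)
Wall sequence: LTRB

1. t=2 → L at (0,3); v=(1,1)
2. t=4 → T at (4,7); v=(1,-1)
3. t=2 → R at (6,5); v=(-1,-1)
4. t=5 → B at (1,0); v=(-1,1)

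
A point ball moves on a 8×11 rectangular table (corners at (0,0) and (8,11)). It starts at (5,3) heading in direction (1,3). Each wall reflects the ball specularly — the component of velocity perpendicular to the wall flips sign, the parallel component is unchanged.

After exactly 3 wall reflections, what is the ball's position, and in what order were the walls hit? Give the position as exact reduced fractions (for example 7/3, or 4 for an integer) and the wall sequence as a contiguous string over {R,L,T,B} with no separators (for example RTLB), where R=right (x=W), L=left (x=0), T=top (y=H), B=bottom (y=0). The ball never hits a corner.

1. t=8/3 → T at (23/3,11); v=(1,-3)
2. t=1/3 → R at (8,10); v=(-1,-3)
3. t=10/3 → B at (14/3,0); v=(-1,3)

Final position: (14/3,0)
Wall sequence: TRB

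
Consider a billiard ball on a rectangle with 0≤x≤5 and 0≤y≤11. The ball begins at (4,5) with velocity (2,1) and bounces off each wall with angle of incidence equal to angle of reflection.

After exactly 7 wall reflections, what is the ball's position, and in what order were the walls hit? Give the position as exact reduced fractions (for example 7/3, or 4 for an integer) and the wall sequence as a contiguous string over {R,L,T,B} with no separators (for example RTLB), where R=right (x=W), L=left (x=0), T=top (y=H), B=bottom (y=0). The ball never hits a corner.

Final position: (0,4)
Wall sequence: RLRTLRL

1. t=1/2 → R at (5,11/2); v=(-2,1)
2. t=5/2 → L at (0,8); v=(2,1)
3. t=5/2 → R at (5,21/2); v=(-2,1)
4. t=1/2 → T at (4,11); v=(-2,-1)
5. t=2 → L at (0,9); v=(2,-1)
6. t=5/2 → R at (5,13/2); v=(-2,-1)
7. t=5/2 → L at (0,4); v=(2,-1)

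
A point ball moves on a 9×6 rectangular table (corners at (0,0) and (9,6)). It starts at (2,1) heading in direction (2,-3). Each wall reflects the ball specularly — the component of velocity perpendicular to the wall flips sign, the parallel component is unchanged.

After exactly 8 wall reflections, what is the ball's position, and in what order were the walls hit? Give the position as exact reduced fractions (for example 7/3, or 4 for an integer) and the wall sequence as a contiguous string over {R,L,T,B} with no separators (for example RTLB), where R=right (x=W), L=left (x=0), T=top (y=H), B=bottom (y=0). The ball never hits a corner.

Final position: (14/3,6)
Wall sequence: BTRBTLBT

1. t=1/3 → B at (8/3,0); v=(2,3)
2. t=2 → T at (20/3,6); v=(2,-3)
3. t=7/6 → R at (9,5/2); v=(-2,-3)
4. t=5/6 → B at (22/3,0); v=(-2,3)
5. t=2 → T at (10/3,6); v=(-2,-3)
6. t=5/3 → L at (0,1); v=(2,-3)
7. t=1/3 → B at (2/3,0); v=(2,3)
8. t=2 → T at (14/3,6); v=(2,-3)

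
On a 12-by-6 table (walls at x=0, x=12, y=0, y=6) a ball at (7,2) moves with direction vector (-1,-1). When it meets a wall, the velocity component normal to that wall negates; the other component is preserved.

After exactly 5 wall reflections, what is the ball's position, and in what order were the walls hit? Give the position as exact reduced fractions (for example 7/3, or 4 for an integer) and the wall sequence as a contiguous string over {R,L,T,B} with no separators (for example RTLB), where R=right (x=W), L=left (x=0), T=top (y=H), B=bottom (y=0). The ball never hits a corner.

Final position: (12,5)
Wall sequence: BLTBR

1. t=2 → B at (5,0); v=(-1,1)
2. t=5 → L at (0,5); v=(1,1)
3. t=1 → T at (1,6); v=(1,-1)
4. t=6 → B at (7,0); v=(1,1)
5. t=5 → R at (12,5); v=(-1,1)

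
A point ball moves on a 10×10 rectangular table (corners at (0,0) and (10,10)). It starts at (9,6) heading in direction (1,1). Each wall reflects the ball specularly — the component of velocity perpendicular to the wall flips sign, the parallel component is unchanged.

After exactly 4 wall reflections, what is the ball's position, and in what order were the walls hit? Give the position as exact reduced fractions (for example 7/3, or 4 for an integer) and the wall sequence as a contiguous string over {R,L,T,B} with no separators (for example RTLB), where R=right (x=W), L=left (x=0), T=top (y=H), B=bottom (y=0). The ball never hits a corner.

Final position: (3,0)
Wall sequence: RTLB

1. t=1 → R at (10,7); v=(-1,1)
2. t=3 → T at (7,10); v=(-1,-1)
3. t=7 → L at (0,3); v=(1,-1)
4. t=3 → B at (3,0); v=(1,1)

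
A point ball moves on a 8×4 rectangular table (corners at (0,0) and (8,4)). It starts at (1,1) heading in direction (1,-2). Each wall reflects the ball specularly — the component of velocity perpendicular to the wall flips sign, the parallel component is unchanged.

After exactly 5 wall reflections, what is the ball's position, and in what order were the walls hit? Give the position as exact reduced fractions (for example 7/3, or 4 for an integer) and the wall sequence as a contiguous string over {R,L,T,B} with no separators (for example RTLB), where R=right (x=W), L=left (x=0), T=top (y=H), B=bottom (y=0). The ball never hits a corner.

Final position: (8,3)
Wall sequence: BTBTR

1. t=1/2 → B at (3/2,0); v=(1,2)
2. t=2 → T at (7/2,4); v=(1,-2)
3. t=2 → B at (11/2,0); v=(1,2)
4. t=2 → T at (15/2,4); v=(1,-2)
5. t=1/2 → R at (8,3); v=(-1,-2)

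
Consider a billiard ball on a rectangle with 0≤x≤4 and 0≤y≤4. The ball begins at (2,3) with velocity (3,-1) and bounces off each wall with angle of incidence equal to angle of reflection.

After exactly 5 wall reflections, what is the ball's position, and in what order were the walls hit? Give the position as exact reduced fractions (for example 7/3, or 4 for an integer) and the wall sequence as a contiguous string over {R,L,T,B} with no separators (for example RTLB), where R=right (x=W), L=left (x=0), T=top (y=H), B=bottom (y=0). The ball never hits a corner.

1. t=2/3 → R at (4,7/3); v=(-3,-1)
2. t=4/3 → L at (0,1); v=(3,-1)
3. t=1 → B at (3,0); v=(3,1)
4. t=1/3 → R at (4,1/3); v=(-3,1)
5. t=4/3 → L at (0,5/3); v=(3,1)

Final position: (0,5/3)
Wall sequence: RLBRL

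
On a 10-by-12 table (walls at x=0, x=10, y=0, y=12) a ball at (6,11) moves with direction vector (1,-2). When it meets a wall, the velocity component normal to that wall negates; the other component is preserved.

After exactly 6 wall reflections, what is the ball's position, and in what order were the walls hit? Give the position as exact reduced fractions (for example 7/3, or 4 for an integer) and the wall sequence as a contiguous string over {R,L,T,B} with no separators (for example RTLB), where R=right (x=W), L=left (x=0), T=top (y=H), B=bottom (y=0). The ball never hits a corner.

Final position: (19/2,12)
Wall sequence: RBTLBT

1. t=4 → R at (10,3); v=(-1,-2)
2. t=3/2 → B at (17/2,0); v=(-1,2)
3. t=6 → T at (5/2,12); v=(-1,-2)
4. t=5/2 → L at (0,7); v=(1,-2)
5. t=7/2 → B at (7/2,0); v=(1,2)
6. t=6 → T at (19/2,12); v=(1,-2)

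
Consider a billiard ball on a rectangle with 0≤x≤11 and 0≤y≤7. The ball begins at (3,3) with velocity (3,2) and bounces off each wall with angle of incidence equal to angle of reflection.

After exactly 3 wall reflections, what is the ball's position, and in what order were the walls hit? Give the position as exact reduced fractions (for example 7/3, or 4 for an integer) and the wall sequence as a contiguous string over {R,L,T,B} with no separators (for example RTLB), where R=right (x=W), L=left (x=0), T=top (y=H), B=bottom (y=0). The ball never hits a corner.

1. t=2 → T at (9,7); v=(3,-2)
2. t=2/3 → R at (11,17/3); v=(-3,-2)
3. t=17/6 → B at (5/2,0); v=(-3,2)

Final position: (5/2,0)
Wall sequence: TRB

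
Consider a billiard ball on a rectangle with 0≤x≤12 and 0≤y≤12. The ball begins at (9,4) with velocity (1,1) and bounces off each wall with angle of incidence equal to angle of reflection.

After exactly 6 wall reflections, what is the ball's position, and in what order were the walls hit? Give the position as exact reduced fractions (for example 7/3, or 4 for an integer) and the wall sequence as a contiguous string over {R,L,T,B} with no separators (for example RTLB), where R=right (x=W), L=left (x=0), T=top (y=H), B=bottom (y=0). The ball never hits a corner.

Final position: (7,12)
Wall sequence: RTLBRT

1. t=3 → R at (12,7); v=(-1,1)
2. t=5 → T at (7,12); v=(-1,-1)
3. t=7 → L at (0,5); v=(1,-1)
4. t=5 → B at (5,0); v=(1,1)
5. t=7 → R at (12,7); v=(-1,1)
6. t=5 → T at (7,12); v=(-1,-1)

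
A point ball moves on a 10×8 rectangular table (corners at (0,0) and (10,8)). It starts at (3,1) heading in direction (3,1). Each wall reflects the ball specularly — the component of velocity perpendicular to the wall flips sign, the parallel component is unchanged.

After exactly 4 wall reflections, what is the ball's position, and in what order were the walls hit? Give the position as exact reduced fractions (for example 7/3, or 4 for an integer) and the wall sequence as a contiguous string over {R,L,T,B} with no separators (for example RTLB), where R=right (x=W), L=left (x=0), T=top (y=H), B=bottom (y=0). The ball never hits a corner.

1. t=7/3 → R at (10,10/3); v=(-3,1)
2. t=10/3 → L at (0,20/3); v=(3,1)
3. t=4/3 → T at (4,8); v=(3,-1)
4. t=2 → R at (10,6); v=(-3,-1)

Final position: (10,6)
Wall sequence: RLTR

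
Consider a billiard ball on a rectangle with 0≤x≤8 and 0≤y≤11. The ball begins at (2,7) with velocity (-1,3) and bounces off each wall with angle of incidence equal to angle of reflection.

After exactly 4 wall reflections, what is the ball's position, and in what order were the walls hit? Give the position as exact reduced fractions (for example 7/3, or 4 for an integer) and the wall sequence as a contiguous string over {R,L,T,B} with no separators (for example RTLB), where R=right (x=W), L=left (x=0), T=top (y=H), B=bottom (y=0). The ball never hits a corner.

1. t=4/3 → T at (2/3,11); v=(-1,-3)
2. t=2/3 → L at (0,9); v=(1,-3)
3. t=3 → B at (3,0); v=(1,3)
4. t=11/3 → T at (20/3,11); v=(1,-3)

Final position: (20/3,11)
Wall sequence: TLBT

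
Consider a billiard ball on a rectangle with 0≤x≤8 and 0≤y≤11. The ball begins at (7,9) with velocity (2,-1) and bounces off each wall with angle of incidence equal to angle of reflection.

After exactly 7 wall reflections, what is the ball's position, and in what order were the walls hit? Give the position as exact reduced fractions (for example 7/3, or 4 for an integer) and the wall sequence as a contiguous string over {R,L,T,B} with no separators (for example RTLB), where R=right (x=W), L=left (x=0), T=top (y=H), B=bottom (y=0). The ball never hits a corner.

Final position: (1,11)
Wall sequence: RLRBLRT

1. t=1/2 → R at (8,17/2); v=(-2,-1)
2. t=4 → L at (0,9/2); v=(2,-1)
3. t=4 → R at (8,1/2); v=(-2,-1)
4. t=1/2 → B at (7,0); v=(-2,1)
5. t=7/2 → L at (0,7/2); v=(2,1)
6. t=4 → R at (8,15/2); v=(-2,1)
7. t=7/2 → T at (1,11); v=(-2,-1)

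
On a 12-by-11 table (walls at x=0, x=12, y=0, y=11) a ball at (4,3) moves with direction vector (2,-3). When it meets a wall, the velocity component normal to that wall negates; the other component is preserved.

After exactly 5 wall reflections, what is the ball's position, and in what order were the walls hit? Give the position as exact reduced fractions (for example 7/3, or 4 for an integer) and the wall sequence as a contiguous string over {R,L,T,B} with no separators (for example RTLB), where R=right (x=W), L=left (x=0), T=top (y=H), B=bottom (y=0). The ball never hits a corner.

1. t=1 → B at (6,0); v=(2,3)
2. t=3 → R at (12,9); v=(-2,3)
3. t=2/3 → T at (32/3,11); v=(-2,-3)
4. t=11/3 → B at (10/3,0); v=(-2,3)
5. t=5/3 → L at (0,5); v=(2,3)

Final position: (0,5)
Wall sequence: BRTBL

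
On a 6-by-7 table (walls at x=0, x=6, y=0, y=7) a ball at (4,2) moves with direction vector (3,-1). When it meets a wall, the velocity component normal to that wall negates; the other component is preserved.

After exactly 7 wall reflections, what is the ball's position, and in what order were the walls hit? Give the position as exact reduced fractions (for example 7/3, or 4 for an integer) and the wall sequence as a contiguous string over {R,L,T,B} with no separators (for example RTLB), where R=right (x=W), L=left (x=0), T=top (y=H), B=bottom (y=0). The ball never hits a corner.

Final position: (5,7)
Wall sequence: RBLRLRT

1. t=2/3 → R at (6,4/3); v=(-3,-1)
2. t=4/3 → B at (2,0); v=(-3,1)
3. t=2/3 → L at (0,2/3); v=(3,1)
4. t=2 → R at (6,8/3); v=(-3,1)
5. t=2 → L at (0,14/3); v=(3,1)
6. t=2 → R at (6,20/3); v=(-3,1)
7. t=1/3 → T at (5,7); v=(-3,-1)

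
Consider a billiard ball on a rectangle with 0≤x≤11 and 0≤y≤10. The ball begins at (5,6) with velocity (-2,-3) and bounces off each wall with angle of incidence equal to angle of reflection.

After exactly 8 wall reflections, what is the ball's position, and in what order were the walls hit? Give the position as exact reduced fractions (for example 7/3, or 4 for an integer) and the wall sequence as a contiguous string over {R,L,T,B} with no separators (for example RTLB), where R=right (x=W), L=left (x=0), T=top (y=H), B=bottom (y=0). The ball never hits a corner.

1. t=2 → B at (1,0); v=(-2,3)
2. t=1/2 → L at (0,3/2); v=(2,3)
3. t=17/6 → T at (17/3,10); v=(2,-3)
4. t=8/3 → R at (11,2); v=(-2,-3)
5. t=2/3 → B at (29/3,0); v=(-2,3)
6. t=10/3 → T at (3,10); v=(-2,-3)
7. t=3/2 → L at (0,11/2); v=(2,-3)
8. t=11/6 → B at (11/3,0); v=(2,3)

Final position: (11/3,0)
Wall sequence: BLTRBTLB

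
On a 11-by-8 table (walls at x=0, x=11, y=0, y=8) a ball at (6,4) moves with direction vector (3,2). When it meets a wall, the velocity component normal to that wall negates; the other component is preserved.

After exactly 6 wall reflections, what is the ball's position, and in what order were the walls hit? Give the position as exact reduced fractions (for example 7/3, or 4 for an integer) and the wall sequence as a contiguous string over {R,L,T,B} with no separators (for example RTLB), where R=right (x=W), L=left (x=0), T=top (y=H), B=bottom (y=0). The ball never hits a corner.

Final position: (8,8)
Wall sequence: RTLBRT

1. t=5/3 → R at (11,22/3); v=(-3,2)
2. t=1/3 → T at (10,8); v=(-3,-2)
3. t=10/3 → L at (0,4/3); v=(3,-2)
4. t=2/3 → B at (2,0); v=(3,2)
5. t=3 → R at (11,6); v=(-3,2)
6. t=1 → T at (8,8); v=(-3,-2)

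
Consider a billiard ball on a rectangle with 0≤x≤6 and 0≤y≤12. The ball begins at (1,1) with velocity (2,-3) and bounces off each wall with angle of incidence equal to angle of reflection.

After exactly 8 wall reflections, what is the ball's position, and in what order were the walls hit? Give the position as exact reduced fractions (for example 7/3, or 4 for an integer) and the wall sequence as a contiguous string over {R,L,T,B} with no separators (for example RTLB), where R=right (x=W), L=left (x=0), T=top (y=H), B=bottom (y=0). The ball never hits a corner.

Final position: (5/3,12)
Wall sequence: BRTLBRLT

1. t=1/3 → B at (5/3,0); v=(2,3)
2. t=13/6 → R at (6,13/2); v=(-2,3)
3. t=11/6 → T at (7/3,12); v=(-2,-3)
4. t=7/6 → L at (0,17/2); v=(2,-3)
5. t=17/6 → B at (17/3,0); v=(2,3)
6. t=1/6 → R at (6,1/2); v=(-2,3)
7. t=3 → L at (0,19/2); v=(2,3)
8. t=5/6 → T at (5/3,12); v=(2,-3)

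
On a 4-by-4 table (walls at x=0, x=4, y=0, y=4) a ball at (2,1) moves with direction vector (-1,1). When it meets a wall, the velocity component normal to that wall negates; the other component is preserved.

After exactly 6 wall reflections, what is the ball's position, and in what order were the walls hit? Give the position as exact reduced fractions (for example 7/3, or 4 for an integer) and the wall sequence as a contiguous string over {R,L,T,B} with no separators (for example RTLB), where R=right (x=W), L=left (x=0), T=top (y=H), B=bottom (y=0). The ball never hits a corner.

1. t=2 → L at (0,3); v=(1,1)
2. t=1 → T at (1,4); v=(1,-1)
3. t=3 → R at (4,1); v=(-1,-1)
4. t=1 → B at (3,0); v=(-1,1)
5. t=3 → L at (0,3); v=(1,1)
6. t=1 → T at (1,4); v=(1,-1)

Final position: (1,4)
Wall sequence: LTRBLT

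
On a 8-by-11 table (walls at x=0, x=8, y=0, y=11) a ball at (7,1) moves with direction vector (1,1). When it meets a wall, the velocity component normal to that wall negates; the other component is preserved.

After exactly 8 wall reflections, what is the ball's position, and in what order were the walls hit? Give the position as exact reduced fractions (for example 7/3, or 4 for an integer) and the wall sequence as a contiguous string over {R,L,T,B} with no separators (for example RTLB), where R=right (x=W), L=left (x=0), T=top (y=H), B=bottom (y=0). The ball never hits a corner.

Final position: (8,10)
Wall sequence: RLTRBLTR

1. t=1 → R at (8,2); v=(-1,1)
2. t=8 → L at (0,10); v=(1,1)
3. t=1 → T at (1,11); v=(1,-1)
4. t=7 → R at (8,4); v=(-1,-1)
5. t=4 → B at (4,0); v=(-1,1)
6. t=4 → L at (0,4); v=(1,1)
7. t=7 → T at (7,11); v=(1,-1)
8. t=1 → R at (8,10); v=(-1,-1)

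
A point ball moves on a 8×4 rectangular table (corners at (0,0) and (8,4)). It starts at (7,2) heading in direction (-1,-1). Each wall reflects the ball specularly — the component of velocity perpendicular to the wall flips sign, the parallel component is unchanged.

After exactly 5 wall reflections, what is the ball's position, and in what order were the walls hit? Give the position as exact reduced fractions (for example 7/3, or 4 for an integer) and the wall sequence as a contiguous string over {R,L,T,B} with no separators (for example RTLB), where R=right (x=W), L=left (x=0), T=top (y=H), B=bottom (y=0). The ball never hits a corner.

1. t=2 → B at (5,0); v=(-1,1)
2. t=4 → T at (1,4); v=(-1,-1)
3. t=1 → L at (0,3); v=(1,-1)
4. t=3 → B at (3,0); v=(1,1)
5. t=4 → T at (7,4); v=(1,-1)

Final position: (7,4)
Wall sequence: BTLBT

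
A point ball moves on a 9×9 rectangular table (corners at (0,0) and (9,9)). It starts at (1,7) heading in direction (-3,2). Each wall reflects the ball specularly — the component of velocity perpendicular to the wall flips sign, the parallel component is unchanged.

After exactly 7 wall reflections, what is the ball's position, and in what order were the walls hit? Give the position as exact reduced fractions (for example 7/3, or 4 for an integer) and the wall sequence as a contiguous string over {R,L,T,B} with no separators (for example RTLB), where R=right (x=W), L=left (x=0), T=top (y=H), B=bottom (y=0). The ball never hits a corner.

Final position: (7,9)
Wall sequence: LTRBLRT

1. t=1/3 → L at (0,23/3); v=(3,2)
2. t=2/3 → T at (2,9); v=(3,-2)
3. t=7/3 → R at (9,13/3); v=(-3,-2)
4. t=13/6 → B at (5/2,0); v=(-3,2)
5. t=5/6 → L at (0,5/3); v=(3,2)
6. t=3 → R at (9,23/3); v=(-3,2)
7. t=2/3 → T at (7,9); v=(-3,-2)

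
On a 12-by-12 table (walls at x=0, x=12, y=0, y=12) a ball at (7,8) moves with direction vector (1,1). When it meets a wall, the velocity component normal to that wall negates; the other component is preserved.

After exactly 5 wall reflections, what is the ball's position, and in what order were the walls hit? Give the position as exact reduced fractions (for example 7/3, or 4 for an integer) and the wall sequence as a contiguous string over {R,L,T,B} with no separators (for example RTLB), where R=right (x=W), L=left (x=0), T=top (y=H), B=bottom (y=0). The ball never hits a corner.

1. t=4 → T at (11,12); v=(1,-1)
2. t=1 → R at (12,11); v=(-1,-1)
3. t=11 → B at (1,0); v=(-1,1)
4. t=1 → L at (0,1); v=(1,1)
5. t=11 → T at (11,12); v=(1,-1)

Final position: (11,12)
Wall sequence: TRBLT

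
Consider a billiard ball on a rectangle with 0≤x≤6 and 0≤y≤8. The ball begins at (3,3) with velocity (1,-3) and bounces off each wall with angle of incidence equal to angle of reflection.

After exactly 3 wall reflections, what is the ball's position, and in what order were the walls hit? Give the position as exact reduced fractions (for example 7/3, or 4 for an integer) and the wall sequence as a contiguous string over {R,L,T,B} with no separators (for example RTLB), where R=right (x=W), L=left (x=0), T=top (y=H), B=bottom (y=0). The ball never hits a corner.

1. t=1 → B at (4,0); v=(1,3)
2. t=2 → R at (6,6); v=(-1,3)
3. t=2/3 → T at (16/3,8); v=(-1,-3)

Final position: (16/3,8)
Wall sequence: BRT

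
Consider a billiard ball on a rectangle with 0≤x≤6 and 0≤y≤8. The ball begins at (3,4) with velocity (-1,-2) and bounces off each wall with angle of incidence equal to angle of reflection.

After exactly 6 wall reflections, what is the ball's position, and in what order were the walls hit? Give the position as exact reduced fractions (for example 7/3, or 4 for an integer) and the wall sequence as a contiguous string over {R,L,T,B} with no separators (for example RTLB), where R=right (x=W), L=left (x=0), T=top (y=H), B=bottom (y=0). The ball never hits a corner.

1. t=2 → B at (1,0); v=(-1,2)
2. t=1 → L at (0,2); v=(1,2)
3. t=3 → T at (3,8); v=(1,-2)
4. t=3 → R at (6,2); v=(-1,-2)
5. t=1 → B at (5,0); v=(-1,2)
6. t=4 → T at (1,8); v=(-1,-2)

Final position: (1,8)
Wall sequence: BLTRBT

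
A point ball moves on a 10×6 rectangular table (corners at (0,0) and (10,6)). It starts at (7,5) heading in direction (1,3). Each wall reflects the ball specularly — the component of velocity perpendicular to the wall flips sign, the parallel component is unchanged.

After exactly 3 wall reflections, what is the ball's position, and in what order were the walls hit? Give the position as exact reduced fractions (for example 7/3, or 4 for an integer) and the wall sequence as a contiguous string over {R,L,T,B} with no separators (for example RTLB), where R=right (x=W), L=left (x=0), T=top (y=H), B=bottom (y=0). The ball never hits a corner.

1. t=1/3 → T at (22/3,6); v=(1,-3)
2. t=2 → B at (28/3,0); v=(1,3)
3. t=2/3 → R at (10,2); v=(-1,3)

Final position: (10,2)
Wall sequence: TBR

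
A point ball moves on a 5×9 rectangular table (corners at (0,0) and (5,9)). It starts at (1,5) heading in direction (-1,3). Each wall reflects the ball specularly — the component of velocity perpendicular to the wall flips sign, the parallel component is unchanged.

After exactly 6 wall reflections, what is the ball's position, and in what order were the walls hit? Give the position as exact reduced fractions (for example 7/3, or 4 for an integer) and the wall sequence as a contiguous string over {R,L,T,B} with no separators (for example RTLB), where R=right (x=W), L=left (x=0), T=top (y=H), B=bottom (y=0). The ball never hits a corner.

1. t=1 → L at (0,8); v=(1,3)
2. t=1/3 → T at (1/3,9); v=(1,-3)
3. t=3 → B at (10/3,0); v=(1,3)
4. t=5/3 → R at (5,5); v=(-1,3)
5. t=4/3 → T at (11/3,9); v=(-1,-3)
6. t=3 → B at (2/3,0); v=(-1,3)

Final position: (2/3,0)
Wall sequence: LTBRTB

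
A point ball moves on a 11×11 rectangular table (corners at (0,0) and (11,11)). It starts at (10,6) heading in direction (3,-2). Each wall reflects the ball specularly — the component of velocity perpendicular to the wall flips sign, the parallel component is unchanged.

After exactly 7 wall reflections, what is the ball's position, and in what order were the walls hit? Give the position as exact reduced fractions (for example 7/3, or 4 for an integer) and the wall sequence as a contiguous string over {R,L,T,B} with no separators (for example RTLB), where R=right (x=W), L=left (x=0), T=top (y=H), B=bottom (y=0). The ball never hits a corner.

1. t=1/3 → R at (11,16/3); v=(-3,-2)
2. t=8/3 → B at (3,0); v=(-3,2)
3. t=1 → L at (0,2); v=(3,2)
4. t=11/3 → R at (11,28/3); v=(-3,2)
5. t=5/6 → T at (17/2,11); v=(-3,-2)
6. t=17/6 → L at (0,16/3); v=(3,-2)
7. t=8/3 → B at (8,0); v=(3,2)

Final position: (8,0)
Wall sequence: RBLRTLB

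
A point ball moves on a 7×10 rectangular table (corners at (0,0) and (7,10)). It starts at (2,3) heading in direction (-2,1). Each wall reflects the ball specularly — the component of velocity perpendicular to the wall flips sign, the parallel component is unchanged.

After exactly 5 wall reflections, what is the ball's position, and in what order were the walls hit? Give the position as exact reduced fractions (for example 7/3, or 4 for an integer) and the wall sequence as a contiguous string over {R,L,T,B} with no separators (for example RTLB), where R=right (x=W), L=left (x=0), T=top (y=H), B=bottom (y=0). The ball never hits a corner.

1. t=1 → L at (0,4); v=(2,1)
2. t=7/2 → R at (7,15/2); v=(-2,1)
3. t=5/2 → T at (2,10); v=(-2,-1)
4. t=1 → L at (0,9); v=(2,-1)
5. t=7/2 → R at (7,11/2); v=(-2,-1)

Final position: (7,11/2)
Wall sequence: LRTLR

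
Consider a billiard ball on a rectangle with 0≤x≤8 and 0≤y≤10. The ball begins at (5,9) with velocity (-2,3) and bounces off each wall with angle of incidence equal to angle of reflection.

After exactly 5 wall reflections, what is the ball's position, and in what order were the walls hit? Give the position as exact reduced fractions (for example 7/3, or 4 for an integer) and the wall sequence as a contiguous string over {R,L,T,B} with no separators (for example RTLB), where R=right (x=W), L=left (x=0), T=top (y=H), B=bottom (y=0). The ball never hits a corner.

1. t=1/3 → T at (13/3,10); v=(-2,-3)
2. t=13/6 → L at (0,7/2); v=(2,-3)
3. t=7/6 → B at (7/3,0); v=(2,3)
4. t=17/6 → R at (8,17/2); v=(-2,3)
5. t=1/2 → T at (7,10); v=(-2,-3)

Final position: (7,10)
Wall sequence: TLBRT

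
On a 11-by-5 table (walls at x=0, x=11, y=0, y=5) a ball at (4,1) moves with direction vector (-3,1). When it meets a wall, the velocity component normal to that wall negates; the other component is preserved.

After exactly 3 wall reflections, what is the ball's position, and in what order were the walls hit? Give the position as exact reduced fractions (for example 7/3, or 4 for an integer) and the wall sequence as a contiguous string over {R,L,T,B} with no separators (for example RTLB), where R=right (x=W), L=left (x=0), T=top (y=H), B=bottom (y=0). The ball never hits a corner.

Final position: (11,4)
Wall sequence: LTR

1. t=4/3 → L at (0,7/3); v=(3,1)
2. t=8/3 → T at (8,5); v=(3,-1)
3. t=1 → R at (11,4); v=(-3,-1)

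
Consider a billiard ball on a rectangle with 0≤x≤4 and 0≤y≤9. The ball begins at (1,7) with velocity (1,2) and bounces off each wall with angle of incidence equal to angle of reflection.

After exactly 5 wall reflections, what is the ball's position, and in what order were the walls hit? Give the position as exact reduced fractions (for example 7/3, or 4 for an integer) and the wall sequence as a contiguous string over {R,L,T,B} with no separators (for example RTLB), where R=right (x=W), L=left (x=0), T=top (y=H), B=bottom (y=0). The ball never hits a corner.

Final position: (3,9)
Wall sequence: TRBLT

1. t=1 → T at (2,9); v=(1,-2)
2. t=2 → R at (4,5); v=(-1,-2)
3. t=5/2 → B at (3/2,0); v=(-1,2)
4. t=3/2 → L at (0,3); v=(1,2)
5. t=3 → T at (3,9); v=(1,-2)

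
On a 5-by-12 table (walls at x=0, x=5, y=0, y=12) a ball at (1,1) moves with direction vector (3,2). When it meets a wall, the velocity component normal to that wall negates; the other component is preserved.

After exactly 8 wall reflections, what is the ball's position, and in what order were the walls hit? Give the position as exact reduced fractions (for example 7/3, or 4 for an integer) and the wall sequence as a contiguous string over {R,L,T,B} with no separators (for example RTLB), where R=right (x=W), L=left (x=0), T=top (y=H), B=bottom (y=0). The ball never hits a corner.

Final position: (5,1/3)
Wall sequence: RLRTLRLR

1. t=4/3 → R at (5,11/3); v=(-3,2)
2. t=5/3 → L at (0,7); v=(3,2)
3. t=5/3 → R at (5,31/3); v=(-3,2)
4. t=5/6 → T at (5/2,12); v=(-3,-2)
5. t=5/6 → L at (0,31/3); v=(3,-2)
6. t=5/3 → R at (5,7); v=(-3,-2)
7. t=5/3 → L at (0,11/3); v=(3,-2)
8. t=5/3 → R at (5,1/3); v=(-3,-2)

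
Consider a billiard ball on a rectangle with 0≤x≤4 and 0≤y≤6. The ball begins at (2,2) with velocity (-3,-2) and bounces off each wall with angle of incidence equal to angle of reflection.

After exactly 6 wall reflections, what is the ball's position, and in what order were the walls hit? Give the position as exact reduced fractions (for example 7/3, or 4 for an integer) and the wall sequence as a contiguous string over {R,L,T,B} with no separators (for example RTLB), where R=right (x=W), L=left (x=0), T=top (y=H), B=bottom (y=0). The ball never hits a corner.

1. t=2/3 → L at (0,2/3); v=(3,-2)
2. t=1/3 → B at (1,0); v=(3,2)
3. t=1 → R at (4,2); v=(-3,2)
4. t=4/3 → L at (0,14/3); v=(3,2)
5. t=2/3 → T at (2,6); v=(3,-2)
6. t=2/3 → R at (4,14/3); v=(-3,-2)

Final position: (4,14/3)
Wall sequence: LBRLTR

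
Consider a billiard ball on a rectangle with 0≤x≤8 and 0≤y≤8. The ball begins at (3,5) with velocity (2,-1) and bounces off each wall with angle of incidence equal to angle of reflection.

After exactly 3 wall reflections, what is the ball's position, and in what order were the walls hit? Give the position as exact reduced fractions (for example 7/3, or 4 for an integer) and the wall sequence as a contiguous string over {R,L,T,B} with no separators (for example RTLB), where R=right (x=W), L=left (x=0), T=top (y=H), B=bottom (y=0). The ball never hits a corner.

Final position: (0,3/2)
Wall sequence: RBL

1. t=5/2 → R at (8,5/2); v=(-2,-1)
2. t=5/2 → B at (3,0); v=(-2,1)
3. t=3/2 → L at (0,3/2); v=(2,1)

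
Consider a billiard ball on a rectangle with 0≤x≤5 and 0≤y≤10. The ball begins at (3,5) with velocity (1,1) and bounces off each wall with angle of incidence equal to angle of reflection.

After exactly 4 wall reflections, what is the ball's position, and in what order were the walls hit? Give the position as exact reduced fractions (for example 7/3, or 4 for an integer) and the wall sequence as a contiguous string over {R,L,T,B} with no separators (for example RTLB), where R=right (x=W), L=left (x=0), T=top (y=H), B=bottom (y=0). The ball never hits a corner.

Final position: (5,3)
Wall sequence: RTLR

1. t=2 → R at (5,7); v=(-1,1)
2. t=3 → T at (2,10); v=(-1,-1)
3. t=2 → L at (0,8); v=(1,-1)
4. t=5 → R at (5,3); v=(-1,-1)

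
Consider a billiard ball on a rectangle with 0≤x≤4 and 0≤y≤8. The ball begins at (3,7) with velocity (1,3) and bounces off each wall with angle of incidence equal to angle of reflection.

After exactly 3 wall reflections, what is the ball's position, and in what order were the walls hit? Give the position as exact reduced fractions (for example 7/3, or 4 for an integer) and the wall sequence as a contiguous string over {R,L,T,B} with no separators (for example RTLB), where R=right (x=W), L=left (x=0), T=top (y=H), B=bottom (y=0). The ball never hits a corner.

1. t=1/3 → T at (10/3,8); v=(1,-3)
2. t=2/3 → R at (4,6); v=(-1,-3)
3. t=2 → B at (2,0); v=(-1,3)

Final position: (2,0)
Wall sequence: TRB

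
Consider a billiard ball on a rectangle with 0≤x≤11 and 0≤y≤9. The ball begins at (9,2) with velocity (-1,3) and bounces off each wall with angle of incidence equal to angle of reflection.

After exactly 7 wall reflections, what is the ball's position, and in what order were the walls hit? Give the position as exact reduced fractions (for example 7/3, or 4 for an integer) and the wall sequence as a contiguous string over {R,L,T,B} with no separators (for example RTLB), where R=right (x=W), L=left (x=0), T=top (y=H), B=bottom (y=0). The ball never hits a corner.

Final position: (25/3,0)
Wall sequence: TBTLBTB

1. t=7/3 → T at (20/3,9); v=(-1,-3)
2. t=3 → B at (11/3,0); v=(-1,3)
3. t=3 → T at (2/3,9); v=(-1,-3)
4. t=2/3 → L at (0,7); v=(1,-3)
5. t=7/3 → B at (7/3,0); v=(1,3)
6. t=3 → T at (16/3,9); v=(1,-3)
7. t=3 → B at (25/3,0); v=(1,3)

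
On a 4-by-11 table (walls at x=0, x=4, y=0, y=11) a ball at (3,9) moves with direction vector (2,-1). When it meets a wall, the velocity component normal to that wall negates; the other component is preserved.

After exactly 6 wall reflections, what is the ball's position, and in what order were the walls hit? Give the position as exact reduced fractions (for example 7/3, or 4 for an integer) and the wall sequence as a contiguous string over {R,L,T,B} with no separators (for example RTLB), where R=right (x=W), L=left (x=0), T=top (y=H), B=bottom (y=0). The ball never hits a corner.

1. t=1/2 → R at (4,17/2); v=(-2,-1)
2. t=2 → L at (0,13/2); v=(2,-1)
3. t=2 → R at (4,9/2); v=(-2,-1)
4. t=2 → L at (0,5/2); v=(2,-1)
5. t=2 → R at (4,1/2); v=(-2,-1)
6. t=1/2 → B at (3,0); v=(-2,1)

Final position: (3,0)
Wall sequence: RLRLRB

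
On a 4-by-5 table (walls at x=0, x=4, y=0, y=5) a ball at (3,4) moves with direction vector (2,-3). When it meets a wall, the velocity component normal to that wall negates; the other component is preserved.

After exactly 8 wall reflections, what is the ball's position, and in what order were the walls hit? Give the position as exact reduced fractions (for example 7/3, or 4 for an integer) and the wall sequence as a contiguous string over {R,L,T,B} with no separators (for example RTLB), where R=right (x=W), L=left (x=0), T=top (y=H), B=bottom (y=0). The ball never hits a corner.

Final position: (0,9/2)
Wall sequence: RBLTRBTL

1. t=1/2 → R at (4,5/2); v=(-2,-3)
2. t=5/6 → B at (7/3,0); v=(-2,3)
3. t=7/6 → L at (0,7/2); v=(2,3)
4. t=1/2 → T at (1,5); v=(2,-3)
5. t=3/2 → R at (4,1/2); v=(-2,-3)
6. t=1/6 → B at (11/3,0); v=(-2,3)
7. t=5/3 → T at (1/3,5); v=(-2,-3)
8. t=1/6 → L at (0,9/2); v=(2,-3)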